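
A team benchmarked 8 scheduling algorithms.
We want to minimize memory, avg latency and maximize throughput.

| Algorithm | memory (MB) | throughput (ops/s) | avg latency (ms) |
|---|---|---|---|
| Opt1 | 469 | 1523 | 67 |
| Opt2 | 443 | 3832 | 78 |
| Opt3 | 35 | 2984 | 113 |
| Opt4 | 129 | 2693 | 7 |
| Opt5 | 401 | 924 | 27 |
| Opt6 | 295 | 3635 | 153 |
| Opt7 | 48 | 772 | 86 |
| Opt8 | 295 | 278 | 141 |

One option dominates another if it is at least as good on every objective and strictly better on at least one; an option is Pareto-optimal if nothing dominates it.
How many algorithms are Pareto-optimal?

5

Opt1: dominated by Opt4 (memory 129≤469, throughput 2693≥1523, avg latency 7≤67).
Opt2: not dominated (best throughput).
Opt3: not dominated (best memory).
Opt4: not dominated (best avg latency).
Opt5: dominated by Opt4 (memory 129≤401, throughput 2693≥924, avg latency 7≤27).
Opt6: not dominated.
Opt7: not dominated.
Opt8: dominated by Opt3 (memory 35≤295, throughput 2984≥278, avg latency 113≤141).
Pareto-optimal: Opt2, Opt3, Opt4, Opt6, Opt7 → 5.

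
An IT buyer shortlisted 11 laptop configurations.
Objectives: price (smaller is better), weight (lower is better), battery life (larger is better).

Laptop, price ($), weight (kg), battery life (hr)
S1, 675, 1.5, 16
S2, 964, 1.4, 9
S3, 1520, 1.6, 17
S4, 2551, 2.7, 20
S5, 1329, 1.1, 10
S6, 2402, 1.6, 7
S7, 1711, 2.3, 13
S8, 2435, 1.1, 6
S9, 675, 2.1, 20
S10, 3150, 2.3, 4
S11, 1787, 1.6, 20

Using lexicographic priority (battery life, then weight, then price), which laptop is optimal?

First maximize battery life: best is 20, kept {S4, S9, S11}.
Then minimize weight: best is 1.6, kept {S11}.

S11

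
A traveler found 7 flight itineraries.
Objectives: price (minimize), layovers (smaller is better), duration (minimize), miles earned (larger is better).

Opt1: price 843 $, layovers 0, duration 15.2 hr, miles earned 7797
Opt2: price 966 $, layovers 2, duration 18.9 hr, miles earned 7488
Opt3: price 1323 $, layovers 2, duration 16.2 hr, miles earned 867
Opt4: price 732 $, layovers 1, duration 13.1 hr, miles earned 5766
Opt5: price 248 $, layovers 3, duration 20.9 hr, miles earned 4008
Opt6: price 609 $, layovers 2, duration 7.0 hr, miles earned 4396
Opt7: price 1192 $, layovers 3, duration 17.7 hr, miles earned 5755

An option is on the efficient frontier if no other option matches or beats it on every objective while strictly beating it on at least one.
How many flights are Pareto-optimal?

Opt1: not dominated (best layovers).
Opt2: dominated by Opt1 (price 843≤966, layovers 0≤2, duration 15.2≤18.9, miles earned 7797≥7488).
Opt3: dominated by Opt1 (price 843≤1323, layovers 0≤2, duration 15.2≤16.2, miles earned 7797≥867).
Opt4: not dominated.
Opt5: not dominated (best price).
Opt6: not dominated (best duration).
Opt7: dominated by Opt1 (price 843≤1192, layovers 0≤3, duration 15.2≤17.7, miles earned 7797≥5755).
Pareto-optimal: Opt1, Opt4, Opt5, Opt6 → 4.

4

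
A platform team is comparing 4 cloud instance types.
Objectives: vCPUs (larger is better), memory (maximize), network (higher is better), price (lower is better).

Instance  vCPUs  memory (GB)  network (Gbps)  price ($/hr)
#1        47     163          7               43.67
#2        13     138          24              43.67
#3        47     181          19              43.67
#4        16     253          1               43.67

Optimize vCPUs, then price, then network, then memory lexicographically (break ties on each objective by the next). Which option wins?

First maximize vCPUs: best is 47, kept {#1, #3}.
Then minimize price: best is 43.67, kept {#1, #3}.
Then maximize network: best is 19, kept {#3}.

#3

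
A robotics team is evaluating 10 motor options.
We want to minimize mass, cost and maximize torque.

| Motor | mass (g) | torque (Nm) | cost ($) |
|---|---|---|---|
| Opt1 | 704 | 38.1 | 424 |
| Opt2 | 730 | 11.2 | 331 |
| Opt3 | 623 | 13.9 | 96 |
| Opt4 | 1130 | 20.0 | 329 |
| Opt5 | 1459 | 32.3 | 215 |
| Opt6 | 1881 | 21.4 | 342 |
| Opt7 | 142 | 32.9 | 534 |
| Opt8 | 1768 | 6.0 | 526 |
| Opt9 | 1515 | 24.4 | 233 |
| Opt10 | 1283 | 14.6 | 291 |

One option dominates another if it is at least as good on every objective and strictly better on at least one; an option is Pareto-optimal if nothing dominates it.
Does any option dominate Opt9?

Yes

Opt5 vs Opt9: mass 1459≤1515, torque 32.3≥24.4, cost 215≤233 — Opt5 is at least as good on every objective and strictly better on at least one, so Opt5 dominates Opt9.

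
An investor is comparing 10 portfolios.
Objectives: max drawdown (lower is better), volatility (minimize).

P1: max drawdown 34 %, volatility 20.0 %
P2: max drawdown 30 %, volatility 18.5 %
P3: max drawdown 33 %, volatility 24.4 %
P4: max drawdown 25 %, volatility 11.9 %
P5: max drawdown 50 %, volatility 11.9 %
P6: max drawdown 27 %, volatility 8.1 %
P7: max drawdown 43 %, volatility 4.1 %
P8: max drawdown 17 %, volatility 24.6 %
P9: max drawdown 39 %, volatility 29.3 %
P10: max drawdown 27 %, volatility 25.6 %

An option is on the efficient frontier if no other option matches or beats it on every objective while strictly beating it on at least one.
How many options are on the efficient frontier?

P1: dominated by P2 (max drawdown 30≤34, volatility 18.5≤20.0).
P2: dominated by P4 (max drawdown 25≤30, volatility 11.9≤18.5).
P3: dominated by P2 (max drawdown 30≤33, volatility 18.5≤24.4).
P4: not dominated.
P5: dominated by P4 (max drawdown 25≤50, volatility 11.9≤11.9).
P6: not dominated.
P7: not dominated (best volatility).
P8: not dominated (best max drawdown).
P9: dominated by P1 (max drawdown 34≤39, volatility 20.0≤29.3).
P10: dominated by P4 (max drawdown 25≤27, volatility 11.9≤25.6).
Pareto-optimal: P4, P6, P7, P8 → 4.

4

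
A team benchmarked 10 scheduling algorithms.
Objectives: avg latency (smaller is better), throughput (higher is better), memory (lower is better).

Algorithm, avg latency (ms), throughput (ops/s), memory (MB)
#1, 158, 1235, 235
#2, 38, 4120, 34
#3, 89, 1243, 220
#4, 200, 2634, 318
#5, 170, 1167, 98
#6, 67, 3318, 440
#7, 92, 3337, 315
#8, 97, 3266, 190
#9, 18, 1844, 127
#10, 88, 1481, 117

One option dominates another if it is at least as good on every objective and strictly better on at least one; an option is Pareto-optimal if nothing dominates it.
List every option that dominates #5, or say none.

#2

#2: avg latency 38≤170, throughput 4120≥1167, memory 34≤98 — dominates #5.
Others (#1, #3, #4, #6, #7, #8, #9, #10) are each worse than #5 on at least one objective.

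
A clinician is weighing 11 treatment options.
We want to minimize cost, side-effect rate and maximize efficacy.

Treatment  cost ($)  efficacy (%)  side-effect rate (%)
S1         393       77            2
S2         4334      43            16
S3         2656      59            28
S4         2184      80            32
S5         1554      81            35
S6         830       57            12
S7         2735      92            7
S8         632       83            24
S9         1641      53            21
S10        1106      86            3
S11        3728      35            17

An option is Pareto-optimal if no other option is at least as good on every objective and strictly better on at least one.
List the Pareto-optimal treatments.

S1: not dominated (best cost).
S2: dominated by S1 (cost 393≤4334, efficacy 77≥43, side-effect rate 2≤16).
S3: dominated by S1 (cost 393≤2656, efficacy 77≥59, side-effect rate 2≤28).
S4: dominated by S8 (cost 632≤2184, efficacy 83≥80, side-effect rate 24≤32).
S5: dominated by S8 (cost 632≤1554, efficacy 83≥81, side-effect rate 24≤35).
S6: dominated by S1 (cost 393≤830, efficacy 77≥57, side-effect rate 2≤12).
S7: not dominated (best efficacy).
S8: not dominated.
S9: dominated by S1 (cost 393≤1641, efficacy 77≥53, side-effect rate 2≤21).
S10: not dominated.
S11: dominated by S1 (cost 393≤3728, efficacy 77≥35, side-effect rate 2≤17).

S1, S7, S8, S10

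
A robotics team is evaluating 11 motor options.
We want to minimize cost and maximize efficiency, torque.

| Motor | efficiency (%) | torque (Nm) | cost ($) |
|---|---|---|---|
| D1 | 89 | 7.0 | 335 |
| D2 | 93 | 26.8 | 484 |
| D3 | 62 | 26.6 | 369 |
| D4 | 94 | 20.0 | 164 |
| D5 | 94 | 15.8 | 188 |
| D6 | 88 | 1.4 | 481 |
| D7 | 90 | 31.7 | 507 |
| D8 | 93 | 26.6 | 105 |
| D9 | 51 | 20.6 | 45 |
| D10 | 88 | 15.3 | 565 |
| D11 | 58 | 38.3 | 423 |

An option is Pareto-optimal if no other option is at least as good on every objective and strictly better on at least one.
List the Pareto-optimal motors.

D1: dominated by D4 (efficiency 94≥89, torque 20.0≥7.0, cost 164≤335).
D2: not dominated.
D3: dominated by D8 (efficiency 93≥62, torque 26.6≥26.6, cost 105≤369).
D4: not dominated.
D5: dominated by D4 (efficiency 94≥94, torque 20.0≥15.8, cost 164≤188).
D6: dominated by D1 (efficiency 89≥88, torque 7.0≥1.4, cost 335≤481).
D7: not dominated.
D8: not dominated.
D9: not dominated (best cost).
D10: dominated by D2 (efficiency 93≥88, torque 26.8≥15.3, cost 484≤565).
D11: not dominated (best torque).

D2, D4, D7, D8, D9, D11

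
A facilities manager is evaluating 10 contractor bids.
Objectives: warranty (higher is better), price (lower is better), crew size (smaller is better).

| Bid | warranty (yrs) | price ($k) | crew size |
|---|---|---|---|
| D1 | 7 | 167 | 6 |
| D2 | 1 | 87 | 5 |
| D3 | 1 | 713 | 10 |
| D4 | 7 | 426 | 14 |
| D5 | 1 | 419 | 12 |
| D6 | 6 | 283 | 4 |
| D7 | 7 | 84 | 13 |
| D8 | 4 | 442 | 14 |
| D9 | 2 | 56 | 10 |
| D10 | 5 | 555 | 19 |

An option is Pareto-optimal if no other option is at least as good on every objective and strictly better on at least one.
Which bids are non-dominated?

D1, D2, D6, D7, D9

D1: not dominated.
D2: not dominated.
D3: dominated by D1 (warranty 7≥1, price 167≤713, crew size 6≤10).
D4: dominated by D1 (warranty 7≥7, price 167≤426, crew size 6≤14).
D5: dominated by D1 (warranty 7≥1, price 167≤419, crew size 6≤12).
D6: not dominated (best crew size).
D7: not dominated.
D8: dominated by D1 (warranty 7≥4, price 167≤442, crew size 6≤14).
D9: not dominated (best price).
D10: dominated by D1 (warranty 7≥5, price 167≤555, crew size 6≤19).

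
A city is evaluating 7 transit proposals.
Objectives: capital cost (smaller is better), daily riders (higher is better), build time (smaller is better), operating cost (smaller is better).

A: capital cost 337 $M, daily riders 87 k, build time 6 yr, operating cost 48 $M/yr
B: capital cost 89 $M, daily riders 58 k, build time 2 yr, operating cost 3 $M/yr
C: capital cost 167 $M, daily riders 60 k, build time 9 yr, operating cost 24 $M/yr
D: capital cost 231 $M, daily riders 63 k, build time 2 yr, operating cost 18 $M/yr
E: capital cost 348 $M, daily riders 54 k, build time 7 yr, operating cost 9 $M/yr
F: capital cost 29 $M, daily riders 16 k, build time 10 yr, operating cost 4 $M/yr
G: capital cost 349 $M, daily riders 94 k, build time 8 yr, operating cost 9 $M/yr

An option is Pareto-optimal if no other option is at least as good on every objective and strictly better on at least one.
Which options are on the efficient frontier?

A, B, C, D, F, G

A: not dominated.
B: not dominated (best operating cost).
C: not dominated.
D: not dominated.
E: dominated by B (capital cost 89≤348, daily riders 58≥54, build time 2≤7, operating cost 3≤9).
F: not dominated (best capital cost).
G: not dominated (best daily riders).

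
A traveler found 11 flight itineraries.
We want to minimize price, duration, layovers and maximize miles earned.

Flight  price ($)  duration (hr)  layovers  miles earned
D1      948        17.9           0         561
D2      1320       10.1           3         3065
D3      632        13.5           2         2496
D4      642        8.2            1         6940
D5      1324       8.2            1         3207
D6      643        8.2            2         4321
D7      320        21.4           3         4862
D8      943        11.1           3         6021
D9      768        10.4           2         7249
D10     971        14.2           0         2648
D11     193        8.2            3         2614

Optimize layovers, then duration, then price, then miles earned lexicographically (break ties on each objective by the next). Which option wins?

D10

First minimize layovers: best is 0, kept {D1, D10}.
Then minimize duration: best is 14.2, kept {D10}.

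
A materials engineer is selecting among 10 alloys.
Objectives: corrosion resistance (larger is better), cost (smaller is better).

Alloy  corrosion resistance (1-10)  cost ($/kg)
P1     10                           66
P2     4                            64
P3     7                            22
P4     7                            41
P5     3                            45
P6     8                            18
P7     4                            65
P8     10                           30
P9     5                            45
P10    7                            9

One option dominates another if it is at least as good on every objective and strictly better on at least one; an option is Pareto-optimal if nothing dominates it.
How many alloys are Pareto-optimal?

3

P1: dominated by P8 (corrosion resistance 10≥10, cost 30≤66).
P2: dominated by P3 (corrosion resistance 7≥4, cost 22≤64).
P3: dominated by P6 (corrosion resistance 8≥7, cost 18≤22).
P4: dominated by P3 (corrosion resistance 7≥7, cost 22≤41).
P5: dominated by P3 (corrosion resistance 7≥3, cost 22≤45).
P6: not dominated.
P7: dominated by P2 (corrosion resistance 4≥4, cost 64≤65).
P8: not dominated.
P9: dominated by P3 (corrosion resistance 7≥5, cost 22≤45).
P10: not dominated (best cost).
Pareto-optimal: P6, P8, P10 → 3.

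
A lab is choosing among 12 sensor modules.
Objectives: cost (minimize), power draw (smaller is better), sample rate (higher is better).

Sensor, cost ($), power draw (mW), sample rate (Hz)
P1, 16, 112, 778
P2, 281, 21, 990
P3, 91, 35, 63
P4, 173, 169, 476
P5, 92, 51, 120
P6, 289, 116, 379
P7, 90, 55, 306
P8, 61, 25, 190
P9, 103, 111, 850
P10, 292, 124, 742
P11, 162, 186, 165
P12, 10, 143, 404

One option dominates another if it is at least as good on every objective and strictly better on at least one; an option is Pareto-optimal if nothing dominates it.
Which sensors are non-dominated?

P1: not dominated.
P2: not dominated (best power draw).
P3: dominated by P8 (cost 61≤91, power draw 25≤35, sample rate 190≥63).
P4: dominated by P1 (cost 16≤173, power draw 112≤169, sample rate 778≥476).
P5: dominated by P8 (cost 61≤92, power draw 25≤51, sample rate 190≥120).
P6: dominated by P1 (cost 16≤289, power draw 112≤116, sample rate 778≥379).
P7: not dominated.
P8: not dominated.
P9: not dominated.
P10: dominated by P1 (cost 16≤292, power draw 112≤124, sample rate 778≥742).
P11: dominated by P1 (cost 16≤162, power draw 112≤186, sample rate 778≥165).
P12: not dominated (best cost).

P1, P2, P7, P8, P9, P12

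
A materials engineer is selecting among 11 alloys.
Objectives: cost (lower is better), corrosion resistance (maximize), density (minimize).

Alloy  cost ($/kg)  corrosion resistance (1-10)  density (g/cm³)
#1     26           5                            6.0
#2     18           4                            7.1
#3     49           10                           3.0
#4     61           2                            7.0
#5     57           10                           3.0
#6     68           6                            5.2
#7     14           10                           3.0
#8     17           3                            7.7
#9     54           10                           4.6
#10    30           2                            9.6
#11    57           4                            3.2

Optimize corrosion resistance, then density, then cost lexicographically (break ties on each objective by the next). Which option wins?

#7

First maximize corrosion resistance: best is 10, kept {#3, #5, #7, #9}.
Then minimize density: best is 3.0, kept {#3, #5, #7}.
Then minimize cost: best is 14, kept {#7}.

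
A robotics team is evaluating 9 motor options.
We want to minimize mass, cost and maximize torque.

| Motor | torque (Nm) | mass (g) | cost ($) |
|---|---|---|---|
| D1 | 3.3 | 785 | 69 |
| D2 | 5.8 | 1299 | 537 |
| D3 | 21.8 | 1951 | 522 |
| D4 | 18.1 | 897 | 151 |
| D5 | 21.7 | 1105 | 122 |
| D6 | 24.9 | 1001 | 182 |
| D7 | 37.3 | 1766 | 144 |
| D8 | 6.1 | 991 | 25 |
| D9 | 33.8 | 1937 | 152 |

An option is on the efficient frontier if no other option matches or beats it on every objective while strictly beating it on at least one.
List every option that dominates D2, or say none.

D4, D5, D6, D8

D4: torque 18.1≥5.8, mass 897≤1299, cost 151≤537 — dominates D2.
D5: torque 21.7≥5.8, mass 1105≤1299, cost 122≤537 — dominates D2.
D6: torque 24.9≥5.8, mass 1001≤1299, cost 182≤537 — dominates D2.
D8: torque 6.1≥5.8, mass 991≤1299, cost 25≤537 — dominates D2.
Others (D1, D3, D7, D9) are each worse than D2 on at least one objective.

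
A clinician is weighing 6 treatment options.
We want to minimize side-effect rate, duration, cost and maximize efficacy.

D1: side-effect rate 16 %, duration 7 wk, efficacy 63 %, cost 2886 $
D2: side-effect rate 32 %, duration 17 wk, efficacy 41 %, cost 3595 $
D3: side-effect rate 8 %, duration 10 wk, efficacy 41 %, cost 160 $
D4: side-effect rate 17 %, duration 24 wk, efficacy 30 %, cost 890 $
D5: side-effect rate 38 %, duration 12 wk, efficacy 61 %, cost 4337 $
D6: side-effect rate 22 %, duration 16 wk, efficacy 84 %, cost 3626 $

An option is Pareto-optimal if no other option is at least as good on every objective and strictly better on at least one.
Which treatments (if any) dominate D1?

D2: worse on side-effect rate (32 vs 16).
D3: worse on duration (10 vs 7).
D4: worse on side-effect rate (17 vs 16).
D5: worse on side-effect rate (38 vs 16).
D6: worse on side-effect rate (22 vs 16).
No option dominates D1.

none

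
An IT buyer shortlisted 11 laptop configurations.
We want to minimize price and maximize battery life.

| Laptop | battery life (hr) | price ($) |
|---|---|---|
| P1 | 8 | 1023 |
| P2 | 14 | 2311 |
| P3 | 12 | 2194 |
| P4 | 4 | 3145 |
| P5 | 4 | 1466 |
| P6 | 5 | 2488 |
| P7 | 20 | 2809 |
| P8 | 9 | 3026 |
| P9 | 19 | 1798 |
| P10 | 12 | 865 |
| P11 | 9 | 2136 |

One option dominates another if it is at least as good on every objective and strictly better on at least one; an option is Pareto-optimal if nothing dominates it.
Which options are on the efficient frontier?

P1: dominated by P10 (battery life 12≥8, price 865≤1023).
P2: dominated by P9 (battery life 19≥14, price 1798≤2311).
P3: dominated by P9 (battery life 19≥12, price 1798≤2194).
P4: dominated by P1 (battery life 8≥4, price 1023≤3145).
P5: dominated by P1 (battery life 8≥4, price 1023≤1466).
P6: dominated by P1 (battery life 8≥5, price 1023≤2488).
P7: not dominated (best battery life).
P8: dominated by P2 (battery life 14≥9, price 2311≤3026).
P9: not dominated.
P10: not dominated (best price).
P11: dominated by P9 (battery life 19≥9, price 1798≤2136).

P7, P9, P10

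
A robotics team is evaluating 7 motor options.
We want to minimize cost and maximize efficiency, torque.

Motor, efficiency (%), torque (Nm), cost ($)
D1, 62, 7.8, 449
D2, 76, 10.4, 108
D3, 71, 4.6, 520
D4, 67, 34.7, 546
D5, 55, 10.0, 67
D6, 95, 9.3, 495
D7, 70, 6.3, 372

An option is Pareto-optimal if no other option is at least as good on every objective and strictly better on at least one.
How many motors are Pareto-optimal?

D1: dominated by D2 (efficiency 76≥62, torque 10.4≥7.8, cost 108≤449).
D2: not dominated.
D3: dominated by D2 (efficiency 76≥71, torque 10.4≥4.6, cost 108≤520).
D4: not dominated (best torque).
D5: not dominated (best cost).
D6: not dominated (best efficiency).
D7: dominated by D2 (efficiency 76≥70, torque 10.4≥6.3, cost 108≤372).
Pareto-optimal: D2, D4, D5, D6 → 4.

4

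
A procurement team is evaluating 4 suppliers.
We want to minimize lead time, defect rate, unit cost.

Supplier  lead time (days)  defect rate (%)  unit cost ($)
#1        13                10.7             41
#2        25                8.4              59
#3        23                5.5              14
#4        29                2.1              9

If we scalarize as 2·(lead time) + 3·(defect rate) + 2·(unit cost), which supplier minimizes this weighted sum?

#1: 2·13 + 3·10.7 + 2·41 = 140.1
#2: 2·25 + 3·8.4 + 2·59 = 193.2
#3: 2·23 + 3·5.5 + 2·14 = 90.5
#4: 2·29 + 3·2.1 + 2·9 = 82.3
Lowest: #4 at 82.3.

#4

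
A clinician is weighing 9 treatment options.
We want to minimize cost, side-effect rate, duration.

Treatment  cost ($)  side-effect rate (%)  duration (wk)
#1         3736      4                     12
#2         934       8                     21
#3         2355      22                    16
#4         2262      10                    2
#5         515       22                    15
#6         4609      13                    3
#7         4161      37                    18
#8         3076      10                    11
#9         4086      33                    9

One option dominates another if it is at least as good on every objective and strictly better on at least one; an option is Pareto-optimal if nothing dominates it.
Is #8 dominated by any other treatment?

Yes

#4 vs #8: cost 2262≤3076, side-effect rate 10≤10, duration 2≤11 — #4 is at least as good on every objective and strictly better on at least one, so #4 dominates #8.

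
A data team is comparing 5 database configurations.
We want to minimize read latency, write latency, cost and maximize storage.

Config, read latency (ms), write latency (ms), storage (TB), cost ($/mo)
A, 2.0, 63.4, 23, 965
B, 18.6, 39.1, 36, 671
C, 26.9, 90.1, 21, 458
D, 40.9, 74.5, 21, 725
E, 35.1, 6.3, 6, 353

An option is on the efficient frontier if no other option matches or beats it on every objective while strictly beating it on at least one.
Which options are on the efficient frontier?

A, B, C, E

A: not dominated (best read latency).
B: not dominated (best storage).
C: not dominated.
D: dominated by B (read latency 18.6≤40.9, write latency 39.1≤74.5, storage 36≥21, cost 671≤725).
E: not dominated (best write latency).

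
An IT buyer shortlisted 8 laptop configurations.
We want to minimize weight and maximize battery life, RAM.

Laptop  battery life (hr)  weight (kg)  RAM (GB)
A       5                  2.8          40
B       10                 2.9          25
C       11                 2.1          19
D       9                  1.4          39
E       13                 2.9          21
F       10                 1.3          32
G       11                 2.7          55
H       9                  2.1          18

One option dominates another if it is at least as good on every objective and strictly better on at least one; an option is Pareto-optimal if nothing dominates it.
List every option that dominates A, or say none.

G

G: battery life 11≥5, weight 2.7≤2.8, RAM 55≥40 — dominates A.
Others (B, C, D, E, F, H) are each worse than A on at least one objective.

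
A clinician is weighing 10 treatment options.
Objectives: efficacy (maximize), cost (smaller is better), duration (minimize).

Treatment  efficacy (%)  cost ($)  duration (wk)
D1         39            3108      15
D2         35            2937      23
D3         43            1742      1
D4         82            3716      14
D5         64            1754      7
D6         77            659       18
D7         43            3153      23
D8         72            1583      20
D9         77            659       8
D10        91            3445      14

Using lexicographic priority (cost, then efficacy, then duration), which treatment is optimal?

First minimize cost: best is 659, kept {D6, D9}.
Then maximize efficacy: best is 77, kept {D6, D9}.
Then minimize duration: best is 8, kept {D9}.

D9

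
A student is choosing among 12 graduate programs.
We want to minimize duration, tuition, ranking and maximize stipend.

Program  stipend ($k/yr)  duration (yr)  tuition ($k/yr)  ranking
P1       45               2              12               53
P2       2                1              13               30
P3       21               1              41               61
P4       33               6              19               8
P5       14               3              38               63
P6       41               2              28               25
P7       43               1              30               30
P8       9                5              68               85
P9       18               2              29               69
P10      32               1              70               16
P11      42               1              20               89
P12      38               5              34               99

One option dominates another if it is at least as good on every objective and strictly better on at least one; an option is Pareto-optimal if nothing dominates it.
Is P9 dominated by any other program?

Yes

P1 vs P9: stipend 45≥18, duration 2≤2, tuition 12≤29, ranking 53≤69 — P1 is at least as good on every objective and strictly better on at least one, so P1 dominates P9.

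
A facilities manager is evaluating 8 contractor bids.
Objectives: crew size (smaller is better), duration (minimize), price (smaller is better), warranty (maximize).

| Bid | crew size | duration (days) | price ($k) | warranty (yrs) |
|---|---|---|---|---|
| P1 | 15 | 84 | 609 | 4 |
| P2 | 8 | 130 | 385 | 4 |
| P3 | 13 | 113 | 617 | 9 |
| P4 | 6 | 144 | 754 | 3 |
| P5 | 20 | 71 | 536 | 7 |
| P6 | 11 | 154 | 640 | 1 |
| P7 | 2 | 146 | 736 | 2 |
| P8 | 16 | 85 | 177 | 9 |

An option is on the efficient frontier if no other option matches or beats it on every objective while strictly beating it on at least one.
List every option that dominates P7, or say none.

none

P1: worse on crew size (15 vs 2).
P2: worse on crew size (8 vs 2).
P3: worse on crew size (13 vs 2).
P4: worse on crew size (6 vs 2).
P5: worse on crew size (20 vs 2).
P6: worse on crew size (11 vs 2).
P8: worse on crew size (16 vs 2).
No option dominates P7.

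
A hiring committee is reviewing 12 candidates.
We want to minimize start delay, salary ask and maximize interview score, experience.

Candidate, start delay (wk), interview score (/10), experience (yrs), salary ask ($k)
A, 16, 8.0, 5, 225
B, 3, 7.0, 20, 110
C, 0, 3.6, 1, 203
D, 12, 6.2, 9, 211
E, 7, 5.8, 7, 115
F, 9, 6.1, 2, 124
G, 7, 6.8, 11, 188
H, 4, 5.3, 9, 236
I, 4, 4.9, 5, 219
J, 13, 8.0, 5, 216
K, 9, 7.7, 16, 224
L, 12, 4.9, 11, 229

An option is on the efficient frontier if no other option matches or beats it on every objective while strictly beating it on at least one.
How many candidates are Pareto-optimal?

4

A: dominated by J (start delay 13≤16, interview score 8.0≥8.0, experience 5≥5, salary ask 216≤225).
B: not dominated (best experience).
C: not dominated (best start delay).
D: dominated by B (start delay 3≤12, interview score 7.0≥6.2, experience 20≥9, salary ask 110≤211).
E: dominated by B (start delay 3≤7, interview score 7.0≥5.8, experience 20≥7, salary ask 110≤115).
F: dominated by B (start delay 3≤9, interview score 7.0≥6.1, experience 20≥2, salary ask 110≤124).
G: dominated by B (start delay 3≤7, interview score 7.0≥6.8, experience 20≥11, salary ask 110≤188).
H: dominated by B (start delay 3≤4, interview score 7.0≥5.3, experience 20≥9, salary ask 110≤236).
I: dominated by B (start delay 3≤4, interview score 7.0≥4.9, experience 20≥5, salary ask 110≤219).
J: not dominated.
K: not dominated.
L: dominated by B (start delay 3≤12, interview score 7.0≥4.9, experience 20≥11, salary ask 110≤229).
Pareto-optimal: B, C, J, K → 4.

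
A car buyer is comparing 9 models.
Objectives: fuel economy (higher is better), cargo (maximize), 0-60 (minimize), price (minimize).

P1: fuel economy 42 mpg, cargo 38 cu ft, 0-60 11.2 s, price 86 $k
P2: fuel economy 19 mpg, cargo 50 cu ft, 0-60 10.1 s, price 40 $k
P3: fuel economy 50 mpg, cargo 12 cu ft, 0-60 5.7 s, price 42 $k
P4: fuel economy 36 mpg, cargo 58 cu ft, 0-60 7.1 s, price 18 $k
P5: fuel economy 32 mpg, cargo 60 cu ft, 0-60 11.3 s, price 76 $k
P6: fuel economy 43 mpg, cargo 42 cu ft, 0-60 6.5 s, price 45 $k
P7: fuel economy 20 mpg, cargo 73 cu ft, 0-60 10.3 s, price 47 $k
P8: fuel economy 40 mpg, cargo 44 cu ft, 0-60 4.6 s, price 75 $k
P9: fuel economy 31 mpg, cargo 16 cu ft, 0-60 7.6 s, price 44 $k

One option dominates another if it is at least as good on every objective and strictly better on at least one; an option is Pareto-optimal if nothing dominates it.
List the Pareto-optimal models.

P3, P4, P5, P6, P7, P8

P1: dominated by P6 (fuel economy 43≥42, cargo 42≥38, 0-60 6.5≤11.2, price 45≤86).
P2: dominated by P4 (fuel economy 36≥19, cargo 58≥50, 0-60 7.1≤10.1, price 18≤40).
P3: not dominated (best fuel economy).
P4: not dominated (best price).
P5: not dominated.
P6: not dominated.
P7: not dominated (best cargo).
P8: not dominated (best 0-60).
P9: dominated by P4 (fuel economy 36≥31, cargo 58≥16, 0-60 7.1≤7.6, price 18≤44).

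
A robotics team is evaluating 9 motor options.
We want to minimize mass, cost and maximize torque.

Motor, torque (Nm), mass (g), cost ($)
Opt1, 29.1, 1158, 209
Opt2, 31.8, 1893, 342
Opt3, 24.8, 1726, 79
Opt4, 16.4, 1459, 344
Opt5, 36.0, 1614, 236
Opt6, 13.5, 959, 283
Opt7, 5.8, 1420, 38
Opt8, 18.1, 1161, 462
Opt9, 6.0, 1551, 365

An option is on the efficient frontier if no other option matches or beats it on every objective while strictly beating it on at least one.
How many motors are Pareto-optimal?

Opt1: not dominated.
Opt2: dominated by Opt5 (torque 36.0≥31.8, mass 1614≤1893, cost 236≤342).
Opt3: not dominated.
Opt4: dominated by Opt1 (torque 29.1≥16.4, mass 1158≤1459, cost 209≤344).
Opt5: not dominated (best torque).
Opt6: not dominated (best mass).
Opt7: not dominated (best cost).
Opt8: dominated by Opt1 (torque 29.1≥18.1, mass 1158≤1161, cost 209≤462).
Opt9: dominated by Opt1 (torque 29.1≥6.0, mass 1158≤1551, cost 209≤365).
Pareto-optimal: Opt1, Opt3, Opt5, Opt6, Opt7 → 5.

5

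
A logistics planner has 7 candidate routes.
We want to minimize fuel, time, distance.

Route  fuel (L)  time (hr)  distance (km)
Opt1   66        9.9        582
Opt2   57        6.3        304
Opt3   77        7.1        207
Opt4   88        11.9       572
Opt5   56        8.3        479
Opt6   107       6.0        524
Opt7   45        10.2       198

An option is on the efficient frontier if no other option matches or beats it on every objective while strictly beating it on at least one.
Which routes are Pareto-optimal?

Opt1: dominated by Opt2 (fuel 57≤66, time 6.3≤9.9, distance 304≤582).
Opt2: not dominated.
Opt3: not dominated.
Opt4: dominated by Opt2 (fuel 57≤88, time 6.3≤11.9, distance 304≤572).
Opt5: not dominated.
Opt6: not dominated (best time).
Opt7: not dominated (best fuel).

Opt2, Opt3, Opt5, Opt6, Opt7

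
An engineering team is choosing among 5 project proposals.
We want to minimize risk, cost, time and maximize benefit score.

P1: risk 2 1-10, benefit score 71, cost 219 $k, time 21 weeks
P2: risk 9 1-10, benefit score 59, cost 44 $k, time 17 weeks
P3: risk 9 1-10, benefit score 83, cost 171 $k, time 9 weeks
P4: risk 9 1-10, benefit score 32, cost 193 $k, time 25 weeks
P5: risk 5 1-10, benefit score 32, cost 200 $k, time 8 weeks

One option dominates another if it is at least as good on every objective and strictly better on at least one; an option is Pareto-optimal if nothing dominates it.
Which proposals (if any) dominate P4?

P2: risk 9≤9, benefit score 59≥32, cost 44≤193, time 17≤25 — dominates P4.
P3: risk 9≤9, benefit score 83≥32, cost 171≤193, time 9≤25 — dominates P4.
Others (P1, P5) are each worse than P4 on at least one objective.

P2, P3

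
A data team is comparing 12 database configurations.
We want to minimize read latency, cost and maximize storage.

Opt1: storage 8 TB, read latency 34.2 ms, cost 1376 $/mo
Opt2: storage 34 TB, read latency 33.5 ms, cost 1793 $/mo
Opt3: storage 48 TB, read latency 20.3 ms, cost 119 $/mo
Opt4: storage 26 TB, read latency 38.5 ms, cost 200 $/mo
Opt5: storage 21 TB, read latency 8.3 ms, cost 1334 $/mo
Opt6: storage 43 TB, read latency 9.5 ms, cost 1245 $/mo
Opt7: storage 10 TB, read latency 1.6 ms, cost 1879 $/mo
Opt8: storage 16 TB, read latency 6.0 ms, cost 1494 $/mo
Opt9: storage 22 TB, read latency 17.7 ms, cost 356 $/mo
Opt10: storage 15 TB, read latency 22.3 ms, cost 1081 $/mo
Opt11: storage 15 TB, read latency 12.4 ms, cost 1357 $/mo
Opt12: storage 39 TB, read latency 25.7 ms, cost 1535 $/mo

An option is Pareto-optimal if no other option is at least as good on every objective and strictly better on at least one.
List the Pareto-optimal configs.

Opt1: dominated by Opt3 (storage 48≥8, read latency 20.3≤34.2, cost 119≤1376).
Opt2: dominated by Opt3 (storage 48≥34, read latency 20.3≤33.5, cost 119≤1793).
Opt3: not dominated (best storage).
Opt4: dominated by Opt3 (storage 48≥26, read latency 20.3≤38.5, cost 119≤200).
Opt5: not dominated.
Opt6: not dominated.
Opt7: not dominated (best read latency).
Opt8: not dominated.
Opt9: not dominated.
Opt10: dominated by Opt3 (storage 48≥15, read latency 20.3≤22.3, cost 119≤1081).
Opt11: dominated by Opt5 (storage 21≥15, read latency 8.3≤12.4, cost 1334≤1357).
Opt12: dominated by Opt3 (storage 48≥39, read latency 20.3≤25.7, cost 119≤1535).

Opt3, Opt5, Opt6, Opt7, Opt8, Opt9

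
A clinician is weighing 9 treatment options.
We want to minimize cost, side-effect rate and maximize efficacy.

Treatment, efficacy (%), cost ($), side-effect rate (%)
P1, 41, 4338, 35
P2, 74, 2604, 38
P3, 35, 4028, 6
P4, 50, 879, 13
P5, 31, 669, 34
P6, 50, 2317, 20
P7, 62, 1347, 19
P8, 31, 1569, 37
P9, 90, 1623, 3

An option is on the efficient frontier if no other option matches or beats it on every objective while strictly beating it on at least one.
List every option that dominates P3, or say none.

P9: efficacy 90≥35, cost 1623≤4028, side-effect rate 3≤6 — dominates P3.
Others (P1, P2, P4, P5, P6, P7, P8) are each worse than P3 on at least one objective.

P9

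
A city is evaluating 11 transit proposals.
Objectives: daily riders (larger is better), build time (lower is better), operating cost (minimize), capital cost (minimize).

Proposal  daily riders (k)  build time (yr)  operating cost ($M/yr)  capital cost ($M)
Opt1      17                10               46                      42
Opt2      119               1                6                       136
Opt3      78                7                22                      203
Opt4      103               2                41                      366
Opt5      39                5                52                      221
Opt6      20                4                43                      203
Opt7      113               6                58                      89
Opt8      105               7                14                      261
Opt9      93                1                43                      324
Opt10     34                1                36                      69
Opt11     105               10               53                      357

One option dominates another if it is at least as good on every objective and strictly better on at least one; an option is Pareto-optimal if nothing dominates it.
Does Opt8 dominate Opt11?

Yes

Opt8 vs Opt11: daily riders 105≥105, build time 7≤10, operating cost 14≤53, capital cost 261≤357 — Opt8 is at least as good on every objective with at least one strict improvement.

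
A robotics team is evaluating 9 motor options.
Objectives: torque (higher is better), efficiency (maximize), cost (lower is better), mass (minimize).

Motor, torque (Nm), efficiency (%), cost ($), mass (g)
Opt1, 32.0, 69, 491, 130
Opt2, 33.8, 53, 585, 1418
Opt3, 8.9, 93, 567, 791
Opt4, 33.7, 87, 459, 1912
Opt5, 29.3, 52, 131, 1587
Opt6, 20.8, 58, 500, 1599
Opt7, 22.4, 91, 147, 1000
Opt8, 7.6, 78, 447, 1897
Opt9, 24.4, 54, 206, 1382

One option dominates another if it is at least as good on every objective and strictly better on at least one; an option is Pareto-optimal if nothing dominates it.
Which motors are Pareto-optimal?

Opt1: not dominated (best mass).
Opt2: not dominated (best torque).
Opt3: not dominated (best efficiency).
Opt4: not dominated.
Opt5: not dominated (best cost).
Opt6: dominated by Opt1 (torque 32.0≥20.8, efficiency 69≥58, cost 491≤500, mass 130≤1599).
Opt7: not dominated.
Opt8: dominated by Opt7 (torque 22.4≥7.6, efficiency 91≥78, cost 147≤447, mass 1000≤1897).
Opt9: not dominated.

Opt1, Opt2, Opt3, Opt4, Opt5, Opt7, Opt9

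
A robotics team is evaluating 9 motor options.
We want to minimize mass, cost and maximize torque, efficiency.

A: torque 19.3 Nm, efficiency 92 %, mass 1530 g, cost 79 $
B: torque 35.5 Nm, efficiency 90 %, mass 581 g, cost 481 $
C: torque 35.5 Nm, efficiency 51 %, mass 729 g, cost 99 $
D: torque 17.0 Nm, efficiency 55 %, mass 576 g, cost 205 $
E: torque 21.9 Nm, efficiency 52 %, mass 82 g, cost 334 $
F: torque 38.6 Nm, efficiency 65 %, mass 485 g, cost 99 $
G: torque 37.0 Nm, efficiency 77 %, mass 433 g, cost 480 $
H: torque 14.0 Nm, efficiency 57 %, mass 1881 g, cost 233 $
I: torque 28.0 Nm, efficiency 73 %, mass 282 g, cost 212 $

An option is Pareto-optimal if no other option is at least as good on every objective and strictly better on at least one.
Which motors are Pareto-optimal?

A: not dominated (best efficiency).
B: not dominated.
C: dominated by F (torque 38.6≥35.5, efficiency 65≥51, mass 485≤729, cost 99≤99).
D: dominated by F (torque 38.6≥17.0, efficiency 65≥55, mass 485≤576, cost 99≤205).
E: not dominated (best mass).
F: not dominated (best torque).
G: not dominated.
H: dominated by A (torque 19.3≥14.0, efficiency 92≥57, mass 1530≤1881, cost 79≤233).
I: not dominated.

A, B, E, F, G, I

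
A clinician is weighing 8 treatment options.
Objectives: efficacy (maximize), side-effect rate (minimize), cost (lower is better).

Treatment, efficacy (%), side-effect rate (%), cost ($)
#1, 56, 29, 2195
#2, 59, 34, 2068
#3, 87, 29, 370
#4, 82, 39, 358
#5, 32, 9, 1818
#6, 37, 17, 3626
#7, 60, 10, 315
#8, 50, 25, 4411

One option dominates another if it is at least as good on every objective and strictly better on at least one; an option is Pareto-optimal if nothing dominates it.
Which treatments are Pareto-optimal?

#3, #4, #5, #7

#1: dominated by #3 (efficacy 87≥56, side-effect rate 29≤29, cost 370≤2195).
#2: dominated by #3 (efficacy 87≥59, side-effect rate 29≤34, cost 370≤2068).
#3: not dominated (best efficacy).
#4: not dominated.
#5: not dominated (best side-effect rate).
#6: dominated by #7 (efficacy 60≥37, side-effect rate 10≤17, cost 315≤3626).
#7: not dominated (best cost).
#8: dominated by #7 (efficacy 60≥50, side-effect rate 10≤25, cost 315≤4411).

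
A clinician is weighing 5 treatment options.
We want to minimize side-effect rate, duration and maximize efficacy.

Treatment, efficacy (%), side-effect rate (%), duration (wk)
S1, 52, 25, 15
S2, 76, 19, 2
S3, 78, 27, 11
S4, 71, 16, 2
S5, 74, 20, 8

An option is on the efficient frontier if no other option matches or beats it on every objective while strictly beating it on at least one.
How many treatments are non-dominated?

3

S1: dominated by S2 (efficacy 76≥52, side-effect rate 19≤25, duration 2≤15).
S2: not dominated.
S3: not dominated (best efficacy).
S4: not dominated (best side-effect rate).
S5: dominated by S2 (efficacy 76≥74, side-effect rate 19≤20, duration 2≤8).
Pareto-optimal: S2, S3, S4 → 3.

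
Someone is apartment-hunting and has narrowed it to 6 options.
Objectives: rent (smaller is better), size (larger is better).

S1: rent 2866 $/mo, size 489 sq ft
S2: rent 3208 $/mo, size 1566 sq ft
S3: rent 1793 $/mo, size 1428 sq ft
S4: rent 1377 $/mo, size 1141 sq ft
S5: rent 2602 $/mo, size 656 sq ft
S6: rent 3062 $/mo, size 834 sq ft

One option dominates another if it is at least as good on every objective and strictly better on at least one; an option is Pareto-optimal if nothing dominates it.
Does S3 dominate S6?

Yes

S3 vs S6: rent 1793≤3062, size 1428≥834 — S3 is at least as good on every objective with at least one strict improvement.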